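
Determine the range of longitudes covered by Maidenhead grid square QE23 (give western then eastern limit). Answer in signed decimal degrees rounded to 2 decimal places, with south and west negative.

144.00, 146.00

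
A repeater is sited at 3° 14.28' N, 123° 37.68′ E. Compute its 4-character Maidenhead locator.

Shift to the Maidenhead origin (180°W, 90°S): lon 303.63, lat 93.24.
Field (20°×10°, letters A–R): 303.63/20 → 15 → P, 93.24/10 → 9 → J; chars PJ.
Square (2°×1°, digits 0–9): 3.63/2 → 1, 3.24/1 → 3; chars 13.

PJ13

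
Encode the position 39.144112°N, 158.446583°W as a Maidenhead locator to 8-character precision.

Shift to the Maidenhead origin (180°W, 90°S): lon 21.55342, lat 129.14411.
Field: lon ⌊21.55342/20⌋ = 1 → B; lat ⌊129.14411/10⌋ = 12 → M.
Square: lon ⌊1.55342/2⌋ = 0; lat ⌊9.14411/1⌋ = 9.
Subsquare: lon ⌊1.55342/0.0833333⌋ = 18 → s; lat ⌊0.14411/0.0416667⌋ = 3 → d.
Extended square: lon ⌊0.05342/0.00833333⌋ = 6; lat ⌊0.01911/0.00416667⌋ = 4.

BM09sd64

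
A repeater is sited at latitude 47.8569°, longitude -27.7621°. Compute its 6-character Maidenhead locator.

HN67cu

Shift to the Maidenhead origin (180°W, 90°S): lon 152.2379, lat 137.8569.
Field: 152.2379/20 → 7 → H, 137.8569/10 → 13 → N; chars HN.
Square: 12.2379/2 → 6, 7.8569/1 → 7; chars 67.
Subsquare: 0.2379/0.0833333 → 2 → c, 0.8569/0.0416667 → 20 → u; chars cu.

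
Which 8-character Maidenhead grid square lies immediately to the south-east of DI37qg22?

DI37qg31

Longitude extended square 2; +1 → 3.
Latitude extended square 2; −1 → 1.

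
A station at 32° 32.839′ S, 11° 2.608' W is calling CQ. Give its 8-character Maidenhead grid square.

Shift to the Maidenhead origin (180°W, 90°S): lon 168.95653, lat 57.45268.
Field: 168.95653/20 → 8 → I, 57.45268/10 → 5 → F; chars IF.
Square: 8.95653/2 → 4, 7.45268/1 → 7; chars 47.
Subsquare: 0.95653/0.0833333 → 11 → l, 0.45268/0.0416667 → 10 → k; chars lk.
Extended square: 0.03987/0.00833333 → 4, 0.03602/0.00416667 → 8; chars 48.

IF47lk48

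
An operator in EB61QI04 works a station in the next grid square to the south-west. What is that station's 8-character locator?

EB61pi93

Longitude extended square 0; −1 → -1, wraps to 9, carry into subsquare.
Longitude subsquare q = 16; −1 → 15 = p.
Latitude extended square 4; −1 → 3.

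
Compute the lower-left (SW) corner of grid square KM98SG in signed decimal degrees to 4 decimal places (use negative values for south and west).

38.2500, 39.5000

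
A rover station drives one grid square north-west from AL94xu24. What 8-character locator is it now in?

Longitude extended square 2; −1 → 1.
Latitude extended square 4; +1 → 5.

AL94xu15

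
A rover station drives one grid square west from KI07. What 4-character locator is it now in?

JI97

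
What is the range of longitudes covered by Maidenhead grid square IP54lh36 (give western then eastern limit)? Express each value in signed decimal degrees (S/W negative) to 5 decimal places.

Field I=8, P=15: +8·20° lon, +15·10° lat → SW at lon -20°, lat 60°.
Square 5, 4: +5·2° lon, +4·1° lat → SW at lon -10°, lat 64°.
Subsquare l=11, h=7: +11·0.0833333° lon, +7·0.0416667° lat → SW at lon -9.08333°, lat 64.2917°.
Extended square 3, 6: +3·0.00833333° lon, +6·0.00416667° lat → SW at lon -9.05833°, lat 64.3167°.
Cell spans 0.00833333° lon × 0.00416667° lat.
west -9.05833, east -9.05000.

-9.05833, -9.05000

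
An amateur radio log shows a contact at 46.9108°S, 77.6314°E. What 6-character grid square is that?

ME83tc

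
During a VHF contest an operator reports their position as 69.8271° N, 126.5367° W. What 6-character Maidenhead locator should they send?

CP69rt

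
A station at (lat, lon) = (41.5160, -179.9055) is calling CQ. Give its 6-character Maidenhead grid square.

Offset from 180°W / 90°S: lon 0.0945°, lat 131.5160°.
Field (20°×10°, letters A–R): lon ⌊0.0945/20⌋ = 0 → A; lat ⌊131.5160/10⌋ = 13 → N.
Square (2°×1°, digits 0–9): lon ⌊0.0945/2⌋ = 0; lat ⌊1.5160/1⌋ = 1.
Subsquare (5′×2.5′, letters a–x): lon ⌊0.0945/0.0833333⌋ = 1 → b; lat ⌊0.5160/0.0416667⌋ = 12 → m.

AN01bm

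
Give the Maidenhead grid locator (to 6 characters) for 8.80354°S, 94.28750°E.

NI71de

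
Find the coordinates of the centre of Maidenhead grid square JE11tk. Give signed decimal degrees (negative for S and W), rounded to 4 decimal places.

-48.5625, 3.6250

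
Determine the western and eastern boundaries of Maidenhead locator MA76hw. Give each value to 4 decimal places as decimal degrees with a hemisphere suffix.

74.5833° E, 74.6667° E

Field M=12, A=0: +12·20° lon, +0·10° lat → SW at lon 60°, lat -90°.
Square 7, 6: +7·2° lon, +6·1° lat → SW at lon 74°, lat -84°.
Subsquare h=7, w=22: +7·0.0833333° lon, +22·0.0416667° lat → SW at lon 74.5833°, lat -83.0833°.
Cell spans 0.0833333° lon × 0.0416667° lat.
west 74.5833° E, east 74.6667° E.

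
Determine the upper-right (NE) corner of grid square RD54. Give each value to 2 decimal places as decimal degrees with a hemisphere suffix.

Field R=17, D=3: +17·20° lon, +3·10° lat → SW at lon 160°, lat -60°.
Square 5, 4: +5·2° lon, +4·1° lat → SW at lon 170°, lat -56°.
Cell spans 2° lon × 1° lat. NE corner is SW corner plus one full cell.
latitude 55.00° S, longitude 172.00° E.

55.00° S, 172.00° E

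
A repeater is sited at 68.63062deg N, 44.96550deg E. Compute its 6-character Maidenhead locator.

Shift to the Maidenhead origin (180°W, 90°S): lon 224.9655, lat 158.6306.
Field: 224.9655/20 → 11 → L, 158.6306/10 → 15 → P; chars LP.
Square: 4.9655/2 → 2, 8.6306/1 → 8; chars 28.
Subsquare: 0.9655/0.0833333 → 11 → l, 0.6306/0.0416667 → 15 → p; chars lp.

LP28lp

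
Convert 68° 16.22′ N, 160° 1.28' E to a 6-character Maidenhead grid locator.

RP08ag

Offset from 180°W / 90°S: lon 340.0213°, lat 158.2703°.
Field: 340.0213/20 → 17 → R, 158.2703/10 → 15 → P; chars RP.
Square: 0.0213/2 → 0, 8.2703/1 → 8; chars 08.
Subsquare: 0.0213/0.0833333 → 0 → a, 0.2703/0.0416667 → 6 → g; chars ag.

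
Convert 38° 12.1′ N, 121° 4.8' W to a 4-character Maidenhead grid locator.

Offset from 180°W / 90°S: lon 58.92°, lat 128.20°.
Field: 58.92/20 → 2 → C, 128.20/10 → 12 → M; chars CM.
Square: 18.92/2 → 9, 8.20/1 → 8; chars 98.

CM98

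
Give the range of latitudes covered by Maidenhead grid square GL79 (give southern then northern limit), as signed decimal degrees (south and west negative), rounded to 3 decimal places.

Field G=6, L=11: +6·20° lon, +11·10° lat → SW at lon -60°, lat 20°.
Square 7, 9: +7·2° lon, +9·1° lat → SW at lon -46°, lat 29°.
Cell spans 2° lon × 1° lat.
south 29.000, north 30.000.

29.000, 30.000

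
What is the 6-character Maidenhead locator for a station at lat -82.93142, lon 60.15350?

MA07bb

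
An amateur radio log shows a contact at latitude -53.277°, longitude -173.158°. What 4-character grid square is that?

AD36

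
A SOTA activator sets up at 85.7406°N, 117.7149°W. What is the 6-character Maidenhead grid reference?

Offset from 180°W / 90°S: lon 62.2851°, lat 175.7406°.
Field (20°×10°, letters A–R): 62.2851/20 → 3 → D, 175.7406/10 → 17 → R; chars DR.
Square (2°×1°, digits 0–9): 2.2851/2 → 1, 5.7406/1 → 5; chars 15.
Subsquare (5′×2.5′, letters a–x): 0.2851/0.0833333 → 3 → d, 0.7406/0.0416667 → 17 → r; chars dr.

DR15dr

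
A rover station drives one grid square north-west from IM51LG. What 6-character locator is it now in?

IM51kh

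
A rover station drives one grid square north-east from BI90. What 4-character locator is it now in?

Longitude square 9; +1 → 10, wraps to 0, carry into field.
Longitude field B = 1; +1 → 2 = C.
Latitude square 0; +1 → 1.

CI01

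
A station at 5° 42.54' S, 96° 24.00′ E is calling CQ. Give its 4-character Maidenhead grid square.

NI84

Shift to the Maidenhead origin (180°W, 90°S): lon 276.40, lat 84.29.
Field: 276.40/20 → 13 → N, 84.29/10 → 8 → I; chars NI.
Square: 16.40/2 → 8, 4.29/1 → 4; chars 84.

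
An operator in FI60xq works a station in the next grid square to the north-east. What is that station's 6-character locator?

Longitude subsquare x = 23; +1 → 24, wraps to 0 = a, carry into square.
Longitude square 6; +1 → 7.
Latitude subsquare q = 16; +1 → 17 = r.

FI70ar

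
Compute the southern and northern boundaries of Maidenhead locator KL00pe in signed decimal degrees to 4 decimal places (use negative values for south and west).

20.1667, 20.2083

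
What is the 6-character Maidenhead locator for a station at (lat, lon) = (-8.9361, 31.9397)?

KI51xb

Add 180° to longitude and 90° to latitude: 211.9397, 81.0639.
Field (20°×10°, letters A–R): 211.9397/20 → 10 → K, 81.0639/10 → 8 → I; chars KI.
Square (2°×1°, digits 0–9): 11.9397/2 → 5, 1.0639/1 → 1; chars 51.
Subsquare (5′×2.5′, letters a–x): 1.9397/0.0833333 → 23 → x, 0.0639/0.0416667 → 1 → b; chars xb.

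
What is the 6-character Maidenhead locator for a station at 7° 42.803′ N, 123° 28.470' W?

CJ87gr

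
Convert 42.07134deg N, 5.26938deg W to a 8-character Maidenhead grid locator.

IN72ib77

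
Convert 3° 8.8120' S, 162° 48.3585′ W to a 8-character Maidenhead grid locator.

Offset from 180°W / 90°S: lon 17.19403°, lat 86.85313°.
Field: lon ⌊17.19403/20⌋ = 0 → A; lat ⌊86.85313/10⌋ = 8 → I.
Square: lon ⌊17.19403/2⌋ = 8; lat ⌊6.85313/1⌋ = 6.
Subsquare: lon ⌊1.19403/0.0833333⌋ = 14 → o; lat ⌊0.85313/0.0416667⌋ = 20 → u.
Extended square: lon ⌊0.02736/0.00833333⌋ = 3; lat ⌊0.01980/0.00416667⌋ = 4.

AI86ou34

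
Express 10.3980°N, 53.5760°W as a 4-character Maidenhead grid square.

Add 180° to longitude and 90° to latitude: 126.42, 100.40.
Field: lon ⌊126.42/20⌋ = 6 → G; lat ⌊100.40/10⌋ = 10 → K.
Square: lon ⌊6.42/2⌋ = 3; lat ⌊0.40/1⌋ = 0.

GK30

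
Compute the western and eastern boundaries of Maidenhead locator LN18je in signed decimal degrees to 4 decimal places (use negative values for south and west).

42.7500, 42.8333

Field L=11, N=13: +11·20° lon, +13·10° lat → SW at lon 40°, lat 40°.
Square 1, 8: +1·2° lon, +8·1° lat → SW at lon 42°, lat 48°.
Subsquare j=9, e=4: +9·0.0833333° lon, +4·0.0416667° lat → SW at lon 42.75°, lat 48.1667°.
Cell spans 0.0833333° lon × 0.0416667° lat.
west 42.7500, east 42.8333.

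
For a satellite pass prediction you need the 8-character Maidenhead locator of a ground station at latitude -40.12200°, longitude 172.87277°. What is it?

Shift to the Maidenhead origin (180°W, 90°S): lon 352.87277, lat 49.87800.
Field: lon ⌊352.87277/20⌋ = 17 → R; lat ⌊49.87800/10⌋ = 4 → E.
Square: lon ⌊12.87277/2⌋ = 6; lat ⌊9.87800/1⌋ = 9.
Subsquare: lon ⌊0.87277/0.0833333⌋ = 10 → k; lat ⌊0.87800/0.0416667⌋ = 21 → v.
Extended square: lon ⌊0.03944/0.00833333⌋ = 4; lat ⌊0.00300/0.00416667⌋ = 0.

RE69kv40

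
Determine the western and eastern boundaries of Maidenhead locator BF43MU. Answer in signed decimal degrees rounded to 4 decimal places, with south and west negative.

Field B=1, F=5: +1·20° lon, +5·10° lat → SW at lon -160°, lat -40°.
Square 4, 3: +4·2° lon, +3·1° lat → SW at lon -152°, lat -37°.
Subsquare m=12, u=20: +12·0.0833333° lon, +20·0.0416667° lat → SW at lon -151°, lat -36.1667°.
Cell spans 0.0833333° lon × 0.0416667° lat.
west -151.0000, east -150.9167.

-151.0000, -150.9167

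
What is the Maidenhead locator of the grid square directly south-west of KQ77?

KQ66

Longitude square 7; −1 → 6.
Latitude square 7; −1 → 6.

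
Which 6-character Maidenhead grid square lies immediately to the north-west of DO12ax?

DO03xa

Longitude subsquare a = 0; −1 → -1, wraps to 23 = x, carry into square.
Longitude square 1; −1 → 0.
Latitude subsquare x = 23; +1 → 24, wraps to 0 = a, carry into square.
Latitude square 2; +1 → 3.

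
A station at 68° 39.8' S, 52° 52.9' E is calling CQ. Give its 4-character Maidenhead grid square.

LC61

Add 180° to longitude and 90° to latitude: 232.88, 21.34.
Field (20°×10°, letters A–R): lon ⌊232.88/20⌋ = 11 → L; lat ⌊21.34/10⌋ = 2 → C.
Square (2°×1°, digits 0–9): lon ⌊12.88/2⌋ = 6; lat ⌊1.34/1⌋ = 1.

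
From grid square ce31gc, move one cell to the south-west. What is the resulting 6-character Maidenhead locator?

Longitude subsquare g = 6; −1 → 5 = f.
Latitude subsquare c = 2; −1 → 1 = b.

CE31fb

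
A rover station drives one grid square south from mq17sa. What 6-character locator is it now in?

Latitude subsquare a = 0; −1 → -1, wraps to 23 = x, carry into square.
Latitude square 7; −1 → 6.
The longitude characters are unchanged.

MQ16sx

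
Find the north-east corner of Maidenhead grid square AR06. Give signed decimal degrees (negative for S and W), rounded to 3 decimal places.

87.000, -178.000

Field A=0, R=17: +0·20° lon, +17·10° lat → SW at lon -180°, lat 80°.
Square 0, 6: +0·2° lon, +6·1° lat → SW at lon -180°, lat 86°.
Cell spans 2° lon × 1° lat. NE corner is SW corner plus one full cell.
latitude 87.000, longitude -178.000.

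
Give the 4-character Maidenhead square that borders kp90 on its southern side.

KO99

Latitude square 0; −1 → -1, wraps to 9, carry into field.
Latitude field P = 15; −1 → 14 = O.
The longitude characters are unchanged.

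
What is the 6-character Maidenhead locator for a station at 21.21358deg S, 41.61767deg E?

LG08ts

Shift to the Maidenhead origin (180°W, 90°S): lon 221.6177, lat 68.7864.
Field: 221.6177/20 → 11 → L, 68.7864/10 → 6 → G; chars LG.
Square: 1.6177/2 → 0, 8.7864/1 → 8; chars 08.
Subsquare: 1.6177/0.0833333 → 19 → t, 0.7864/0.0416667 → 18 → s; chars ts.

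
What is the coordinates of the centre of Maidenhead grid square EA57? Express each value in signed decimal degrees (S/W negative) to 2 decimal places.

-82.50, -89.00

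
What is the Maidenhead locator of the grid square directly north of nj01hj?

NJ01hk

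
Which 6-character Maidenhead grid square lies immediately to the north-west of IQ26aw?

IQ16xx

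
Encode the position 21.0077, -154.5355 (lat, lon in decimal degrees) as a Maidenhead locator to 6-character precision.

BL21ra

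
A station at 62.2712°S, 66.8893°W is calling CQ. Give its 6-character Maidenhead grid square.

FC67nr

Add 180° to longitude and 90° to latitude: 113.1107, 27.7288.
Field: lon ⌊113.1107/20⌋ = 5 → F; lat ⌊27.7288/10⌋ = 2 → C.
Square: lon ⌊13.1107/2⌋ = 6; lat ⌊7.7288/1⌋ = 7.
Subsquare: lon ⌊1.1107/0.0833333⌋ = 13 → n; lat ⌊0.7288/0.0416667⌋ = 17 → r.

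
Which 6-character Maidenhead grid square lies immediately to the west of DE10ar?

DE00xr

Longitude subsquare a = 0; −1 → -1, wraps to 23 = x, carry into square.
Longitude square 1; −1 → 0.
The latitude characters are unchanged.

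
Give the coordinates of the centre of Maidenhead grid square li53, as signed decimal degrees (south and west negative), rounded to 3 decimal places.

Field L=11, I=8: +11·20° lon, +8·10° lat → SW at lon 40°, lat -10°.
Square 5, 3: +5·2° lon, +3·1° lat → SW at lon 50°, lat -7°.
Cell spans 2° lon × 1° lat. Centre is SW corner plus half of each.
latitude -6.500, longitude 51.000.

-6.500, 51.000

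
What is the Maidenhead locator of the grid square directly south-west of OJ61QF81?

OJ61qf70

Longitude extended square 8; −1 → 7.
Latitude extended square 1; −1 → 0.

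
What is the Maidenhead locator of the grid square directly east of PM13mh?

PM13nh

Longitude subsquare m = 12; +1 → 13 = n.
The latitude characters are unchanged.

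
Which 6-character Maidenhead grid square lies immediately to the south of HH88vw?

HH88vv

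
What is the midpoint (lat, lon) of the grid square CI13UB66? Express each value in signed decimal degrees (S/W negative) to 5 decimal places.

Field C=2, I=8: +2·20° lon, +8·10° lat → SW at lon -140°, lat -10°.
Square 1, 3: +1·2° lon, +3·1° lat → SW at lon -138°, lat -7°.
Subsquare u=20, b=1: +20·0.0833333° lon, +1·0.0416667° lat → SW at lon -136.333°, lat -6.95833°.
Extended square 6, 6: +6·0.00833333° lon, +6·0.00416667° lat → SW at lon -136.283°, lat -6.93333°.
Cell spans 0.00833333° lon × 0.00416667° lat. Centre is SW corner plus half of each.
latitude -6.93125, longitude -136.27917.

-6.93125, -136.27917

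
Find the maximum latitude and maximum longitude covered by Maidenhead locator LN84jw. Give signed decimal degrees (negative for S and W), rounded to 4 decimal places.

Field L=11, N=13: +11·20° lon, +13·10° lat → SW at lon 40°, lat 40°.
Square 8, 4: +8·2° lon, +4·1° lat → SW at lon 56°, lat 44°.
Subsquare j=9, w=22: +9·0.0833333° lon, +22·0.0416667° lat → SW at lon 56.75°, lat 44.9167°.
Cell spans 0.0833333° lon × 0.0416667° lat. NE corner is SW corner plus one full cell.
latitude 44.9583, longitude 56.8333.

44.9583, 56.8333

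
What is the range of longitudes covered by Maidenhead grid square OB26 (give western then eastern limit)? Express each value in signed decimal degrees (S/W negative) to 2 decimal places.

104.00, 106.00

Field O=14, B=1: +14·20° lon, +1·10° lat → SW at lon 100°, lat -80°.
Square 2, 6: +2·2° lon, +6·1° lat → SW at lon 104°, lat -74°.
Cell spans 2° lon × 1° lat.
west 104.00, east 106.00.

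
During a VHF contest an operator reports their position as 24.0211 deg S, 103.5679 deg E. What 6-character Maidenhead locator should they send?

Shift to the Maidenhead origin (180°W, 90°S): lon 283.5679, lat 65.9789.
Field: lon ⌊283.5679/20⌋ = 14 → O; lat ⌊65.9789/10⌋ = 6 → G.
Square: lon ⌊3.5679/2⌋ = 1; lat ⌊5.9789/1⌋ = 5.
Subsquare: lon ⌊1.5679/0.0833333⌋ = 18 → s; lat ⌊0.9789/0.0416667⌋ = 23 → x.

OG15sx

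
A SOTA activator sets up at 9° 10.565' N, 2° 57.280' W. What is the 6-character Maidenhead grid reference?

IJ89me

Shift to the Maidenhead origin (180°W, 90°S): lon 177.0453, lat 99.1761.
Field: lon ⌊177.0453/20⌋ = 8 → I; lat ⌊99.1761/10⌋ = 9 → J.
Square: lon ⌊17.0453/2⌋ = 8; lat ⌊9.1761/1⌋ = 9.
Subsquare: lon ⌊1.0453/0.0833333⌋ = 12 → m; lat ⌊0.1761/0.0416667⌋ = 4 → e.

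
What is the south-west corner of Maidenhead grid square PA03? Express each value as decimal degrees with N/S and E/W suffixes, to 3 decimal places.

Field P=15, A=0: +15·20° lon, +0·10° lat → SW at lon 120°, lat -90°.
Square 0, 3: +0·2° lon, +3·1° lat → SW at lon 120°, lat -87°.
latitude 87.000° S, longitude 120.000° E.

87.000° S, 120.000° E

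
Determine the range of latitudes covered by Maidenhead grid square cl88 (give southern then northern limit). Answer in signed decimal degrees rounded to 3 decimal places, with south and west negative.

Field C=2, L=11: +2·20° lon, +11·10° lat → SW at lon -140°, lat 20°.
Square 8, 8: +8·2° lon, +8·1° lat → SW at lon -124°, lat 28°.
Cell spans 2° lon × 1° lat.
south 28.000, north 29.000.

28.000, 29.000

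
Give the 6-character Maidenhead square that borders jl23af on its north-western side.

JL13xg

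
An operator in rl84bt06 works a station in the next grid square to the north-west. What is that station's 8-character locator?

RL84at97

Longitude extended square 0; −1 → -1, wraps to 9, carry into subsquare.
Longitude subsquare b = 1; −1 → 0 = a.
Latitude extended square 6; +1 → 7.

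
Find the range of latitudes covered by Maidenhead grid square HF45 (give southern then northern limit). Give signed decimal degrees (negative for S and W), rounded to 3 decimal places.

-35.000, -34.000

Field H=7, F=5: +7·20° lon, +5·10° lat → SW at lon -40°, lat -40°.
Square 4, 5: +4·2° lon, +5·1° lat → SW at lon -32°, lat -35°.
Cell spans 2° lon × 1° lat.
south -35.000, north -34.000.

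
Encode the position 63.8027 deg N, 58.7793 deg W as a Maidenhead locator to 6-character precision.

Shift to the Maidenhead origin (180°W, 90°S): lon 121.2207, lat 153.8027.
Field: lon ⌊121.2207/20⌋ = 6 → G; lat ⌊153.8027/10⌋ = 15 → P.
Square: lon ⌊1.2207/2⌋ = 0; lat ⌊3.8027/1⌋ = 3.
Subsquare: lon ⌊1.2207/0.0833333⌋ = 14 → o; lat ⌊0.8027/0.0416667⌋ = 19 → t.

GP03ot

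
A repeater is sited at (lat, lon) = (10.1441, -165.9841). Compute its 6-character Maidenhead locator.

Add 180° to longitude and 90° to latitude: 14.0159, 100.1441.
Field (20°×10°, letters A–R): 14.0159/20 → 0 → A, 100.1441/10 → 10 → K; chars AK.
Square (2°×1°, digits 0–9): 14.0159/2 → 7, 0.1441/1 → 0; chars 70.
Subsquare (5′×2.5′, letters a–x): 0.0159/0.0833333 → 0 → a, 0.1441/0.0416667 → 3 → d; chars ad.

AK70ad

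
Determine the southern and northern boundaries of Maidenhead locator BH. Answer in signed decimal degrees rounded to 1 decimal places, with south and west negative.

Field B=1, H=7: +1·20° lon, +7·10° lat → SW at lon -160°, lat -20°.
Cell spans 20° lon × 10° lat.
south -20.0, north -10.0.

-20.0, -10.0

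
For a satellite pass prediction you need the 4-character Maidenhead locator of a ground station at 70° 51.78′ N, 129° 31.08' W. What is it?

Add 180° to longitude and 90° to latitude: 50.48, 160.86.
Field: 50.48/20 → 2 → C, 160.86/10 → 16 → Q; chars CQ.
Square: 10.48/2 → 5, 0.86/1 → 0; chars 50.

CQ50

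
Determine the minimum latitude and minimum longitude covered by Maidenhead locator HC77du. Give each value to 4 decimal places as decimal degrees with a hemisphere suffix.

Field H=7, C=2: +7·20° lon, +2·10° lat → SW at lon -40°, lat -70°.
Square 7, 7: +7·2° lon, +7·1° lat → SW at lon -26°, lat -63°.
Subsquare d=3, u=20: +3·0.0833333° lon, +20·0.0416667° lat → SW at lon -25.75°, lat -62.1667°.
latitude 62.1667° S, longitude 25.7500° W.

62.1667° S, 25.7500° W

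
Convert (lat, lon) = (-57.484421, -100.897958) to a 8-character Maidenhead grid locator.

DD92nm23

Shift to the Maidenhead origin (180°W, 90°S): lon 79.10204, lat 32.51558.
Field: lon ⌊79.10204/20⌋ = 3 → D; lat ⌊32.51558/10⌋ = 3 → D.
Square: lon ⌊19.10204/2⌋ = 9; lat ⌊2.51558/1⌋ = 2.
Subsquare: lon ⌊1.10204/0.0833333⌋ = 13 → n; lat ⌊0.51558/0.0416667⌋ = 12 → m.
Extended square: lon ⌊0.01871/0.00833333⌋ = 2; lat ⌊0.01558/0.00416667⌋ = 3.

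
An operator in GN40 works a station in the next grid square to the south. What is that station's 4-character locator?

GM49

Latitude square 0; −1 → -1, wraps to 9, carry into field.
Latitude field N = 13; −1 → 12 = M.
The longitude characters are unchanged.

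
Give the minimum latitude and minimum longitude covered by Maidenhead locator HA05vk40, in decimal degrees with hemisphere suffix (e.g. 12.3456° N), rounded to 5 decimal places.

Field H=7, A=0: +7·20° lon, +0·10° lat → SW at lon -40°, lat -90°.
Square 0, 5: +0·2° lon, +5·1° lat → SW at lon -40°, lat -85°.
Subsquare v=21, k=10: +21·0.0833333° lon, +10·0.0416667° lat → SW at lon -38.25°, lat -84.5833°.
Extended square 4, 0: +4·0.00833333° lon, +0·0.00416667° lat → SW at lon -38.2167°, lat -84.5833°.
latitude 84.58333° S, longitude 38.21667° W.

84.58333° S, 38.21667° W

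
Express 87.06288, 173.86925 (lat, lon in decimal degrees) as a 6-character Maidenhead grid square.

RR67wb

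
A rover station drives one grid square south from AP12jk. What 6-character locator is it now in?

AP12jj

Latitude subsquare k = 10; −1 → 9 = j.
The longitude characters are unchanged.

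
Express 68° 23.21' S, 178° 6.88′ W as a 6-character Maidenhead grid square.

AC01wo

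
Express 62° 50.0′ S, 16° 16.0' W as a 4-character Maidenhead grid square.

IC17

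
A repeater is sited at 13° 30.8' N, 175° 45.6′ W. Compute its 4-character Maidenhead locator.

AK23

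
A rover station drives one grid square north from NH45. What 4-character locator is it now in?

Latitude square 5; +1 → 6.
The longitude characters are unchanged.

NH46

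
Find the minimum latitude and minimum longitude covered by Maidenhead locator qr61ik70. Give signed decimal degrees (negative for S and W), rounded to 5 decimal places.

81.41667, 152.72500

Field Q=16, R=17: +16·20° lon, +17·10° lat → SW at lon 140°, lat 80°.
Square 6, 1: +6·2° lon, +1·1° lat → SW at lon 152°, lat 81°.
Subsquare i=8, k=10: +8·0.0833333° lon, +10·0.0416667° lat → SW at lon 152.667°, lat 81.4167°.
Extended square 7, 0: +7·0.00833333° lon, +0·0.00416667° lat → SW at lon 152.725°, lat 81.4167°.
latitude 81.41667, longitude 152.72500.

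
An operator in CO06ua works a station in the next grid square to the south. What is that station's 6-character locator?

CO05ux

Latitude subsquare a = 0; −1 → -1, wraps to 23 = x, carry into square.
Latitude square 6; −1 → 5.
The longitude characters are unchanged.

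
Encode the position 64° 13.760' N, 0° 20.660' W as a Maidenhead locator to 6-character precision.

IP94tf

Shift to the Maidenhead origin (180°W, 90°S): lon 179.6557, lat 154.2293.
Field: 179.6557/20 → 8 → I, 154.2293/10 → 15 → P; chars IP.
Square: 19.6557/2 → 9, 4.2293/1 → 4; chars 94.
Subsquare: 1.6557/0.0833333 → 19 → t, 0.2293/0.0416667 → 5 → f; chars tf.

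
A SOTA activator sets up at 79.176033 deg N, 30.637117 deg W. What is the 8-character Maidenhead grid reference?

Offset from 180°W / 90°S: lon 149.36288°, lat 169.17603°.
Field: 149.36288/20 → 7 → H, 169.17603/10 → 16 → Q; chars HQ.
Square: 9.36288/2 → 4, 9.17603/1 → 9; chars 49.
Subsquare: 1.36288/0.0833333 → 16 → q, 0.17603/0.0416667 → 4 → e; chars qe.
Extended square: 0.02955/0.00833333 → 3, 0.00937/0.00416667 → 2; chars 32.

HQ49qe32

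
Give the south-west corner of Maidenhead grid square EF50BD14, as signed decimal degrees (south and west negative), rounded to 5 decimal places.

Field E=4, F=5: +4·20° lon, +5·10° lat → SW at lon -100°, lat -40°.
Square 5, 0: +5·2° lon, +0·1° lat → SW at lon -90°, lat -40°.
Subsquare b=1, d=3: +1·0.0833333° lon, +3·0.0416667° lat → SW at lon -89.9167°, lat -39.875°.
Extended square 1, 4: +1·0.00833333° lon, +4·0.00416667° lat → SW at lon -89.9083°, lat -39.8583°.
latitude -39.85833, longitude -89.90833.

-39.85833, -89.90833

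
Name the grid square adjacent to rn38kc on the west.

RN38jc

Longitude subsquare k = 10; −1 → 9 = j.
The latitude characters are unchanged.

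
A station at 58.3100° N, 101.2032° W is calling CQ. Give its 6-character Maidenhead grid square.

Shift to the Maidenhead origin (180°W, 90°S): lon 78.7968, lat 148.3100.
Field: lon ⌊78.7968/20⌋ = 3 → D; lat ⌊148.3100/10⌋ = 14 → O.
Square: lon ⌊18.7968/2⌋ = 9; lat ⌊8.3100/1⌋ = 8.
Subsquare: lon ⌊0.7968/0.0833333⌋ = 9 → j; lat ⌊0.3100/0.0416667⌋ = 7 → h.

DO98jh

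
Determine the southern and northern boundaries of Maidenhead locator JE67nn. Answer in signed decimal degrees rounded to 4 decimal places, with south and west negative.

-42.4583, -42.4167

Field J=9, E=4: +9·20° lon, +4·10° lat → SW at lon 0°, lat -50°.
Square 6, 7: +6·2° lon, +7·1° lat → SW at lon 12°, lat -43°.
Subsquare n=13, n=13: +13·0.0833333° lon, +13·0.0416667° lat → SW at lon 13.0833°, lat -42.4583°.
Cell spans 0.0833333° lon × 0.0416667° lat.
south -42.4583, north -42.4167.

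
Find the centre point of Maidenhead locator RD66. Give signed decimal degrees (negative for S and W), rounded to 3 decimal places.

Field R=17, D=3: +17·20° lon, +3·10° lat → SW at lon 160°, lat -60°.
Square 6, 6: +6·2° lon, +6·1° lat → SW at lon 172°, lat -54°.
Cell spans 2° lon × 1° lat. Centre is SW corner plus half of each.
latitude -53.500, longitude 173.000.

-53.500, 173.000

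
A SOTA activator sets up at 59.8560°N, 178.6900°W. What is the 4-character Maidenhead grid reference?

AO09

Add 180° to longitude and 90° to latitude: 1.31, 149.86.
Field: lon ⌊1.31/20⌋ = 0 → A; lat ⌊149.86/10⌋ = 14 → O.
Square: lon ⌊1.31/2⌋ = 0; lat ⌊9.86/1⌋ = 9.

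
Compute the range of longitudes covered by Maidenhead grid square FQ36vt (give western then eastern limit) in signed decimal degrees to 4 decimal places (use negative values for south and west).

Field F=5, Q=16: +5·20° lon, +16·10° lat → SW at lon -80°, lat 70°.
Square 3, 6: +3·2° lon, +6·1° lat → SW at lon -74°, lat 76°.
Subsquare v=21, t=19: +21·0.0833333° lon, +19·0.0416667° lat → SW at lon -72.25°, lat 76.7917°.
Cell spans 0.0833333° lon × 0.0416667° lat.
west -72.2500, east -72.1667.

-72.2500, -72.1667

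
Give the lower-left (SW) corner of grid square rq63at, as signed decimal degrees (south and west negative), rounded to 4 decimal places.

73.7917, 172.0000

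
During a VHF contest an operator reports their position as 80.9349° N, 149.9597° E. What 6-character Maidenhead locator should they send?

QR40xw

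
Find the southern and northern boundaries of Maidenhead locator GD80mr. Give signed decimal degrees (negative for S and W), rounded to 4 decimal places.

Field G=6, D=3: +6·20° lon, +3·10° lat → SW at lon -60°, lat -60°.
Square 8, 0: +8·2° lon, +0·1° lat → SW at lon -44°, lat -60°.
Subsquare m=12, r=17: +12·0.0833333° lon, +17·0.0416667° lat → SW at lon -43°, lat -59.2917°.
Cell spans 0.0833333° lon × 0.0416667° lat.
south -59.2917, north -59.2500.

-59.2917, -59.2500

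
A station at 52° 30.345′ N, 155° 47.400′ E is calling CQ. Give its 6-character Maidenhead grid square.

QO72vm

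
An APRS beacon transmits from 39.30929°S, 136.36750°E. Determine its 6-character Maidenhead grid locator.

PF80eq

Offset from 180°W / 90°S: lon 316.3675°, lat 50.6907°.
Field (20°×10°, letters A–R): 316.3675/20 → 15 → P, 50.6907/10 → 5 → F; chars PF.
Square (2°×1°, digits 0–9): 16.3675/2 → 8, 0.6907/1 → 0; chars 80.
Subsquare (5′×2.5′, letters a–x): 0.3675/0.0833333 → 4 → e, 0.6907/0.0416667 → 16 → q; chars eq.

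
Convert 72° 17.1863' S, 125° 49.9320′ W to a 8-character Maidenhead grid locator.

CB77cr01

Add 180° to longitude and 90° to latitude: 54.16780, 17.71356.
Field (20°×10°, letters A–R): lon ⌊54.16780/20⌋ = 2 → C; lat ⌊17.71356/10⌋ = 1 → B.
Square (2°×1°, digits 0–9): lon ⌊14.16780/2⌋ = 7; lat ⌊7.71356/1⌋ = 7.
Subsquare (5′×2.5′, letters a–x): lon ⌊0.16780/0.0833333⌋ = 2 → c; lat ⌊0.71356/0.0416667⌋ = 17 → r.
Extended square (30″×15″, digits 0–9): lon ⌊0.00113/0.00833333⌋ = 0; lat ⌊0.00523/0.00416667⌋ = 1.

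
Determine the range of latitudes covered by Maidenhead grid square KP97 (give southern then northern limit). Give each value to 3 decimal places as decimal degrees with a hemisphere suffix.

Field K=10, P=15: +10·20° lon, +15·10° lat → SW at lon 20°, lat 60°.
Square 9, 7: +9·2° lon, +7·1° lat → SW at lon 38°, lat 67°.
Cell spans 2° lon × 1° lat.
south 67.000° N, north 68.000° N.

67.000° N, 68.000° N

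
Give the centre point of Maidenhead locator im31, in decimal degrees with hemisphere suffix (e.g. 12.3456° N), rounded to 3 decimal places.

31.500° N, 13.000° W

Field I=8, M=12: +8·20° lon, +12·10° lat → SW at lon -20°, lat 30°.
Square 3, 1: +3·2° lon, +1·1° lat → SW at lon -14°, lat 31°.
Cell spans 2° lon × 1° lat. Centre is SW corner plus half of each.
latitude 31.500° N, longitude 13.000° W.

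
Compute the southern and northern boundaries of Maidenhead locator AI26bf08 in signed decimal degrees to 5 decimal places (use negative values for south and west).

-3.75833, -3.75417

Field A=0, I=8: +0·20° lon, +8·10° lat → SW at lon -180°, lat -10°.
Square 2, 6: +2·2° lon, +6·1° lat → SW at lon -176°, lat -4°.
Subsquare b=1, f=5: +1·0.0833333° lon, +5·0.0416667° lat → SW at lon -175.917°, lat -3.79167°.
Extended square 0, 8: +0·0.00833333° lon, +8·0.00416667° lat → SW at lon -175.917°, lat -3.75833°.
Cell spans 0.00833333° lon × 0.00416667° lat.
south -3.75833, north -3.75417.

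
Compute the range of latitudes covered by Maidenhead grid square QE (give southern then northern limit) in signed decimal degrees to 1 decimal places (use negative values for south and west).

-50.0, -40.0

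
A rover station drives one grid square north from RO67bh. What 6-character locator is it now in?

RO67bi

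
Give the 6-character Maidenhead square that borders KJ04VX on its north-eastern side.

Longitude subsquare v = 21; +1 → 22 = w.
Latitude subsquare x = 23; +1 → 24, wraps to 0 = a, carry into square.
Latitude square 4; +1 → 5.

KJ05wa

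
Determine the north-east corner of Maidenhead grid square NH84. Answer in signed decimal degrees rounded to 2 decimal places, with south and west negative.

Field N=13, H=7: +13·20° lon, +7·10° lat → SW at lon 80°, lat -20°.
Square 8, 4: +8·2° lon, +4·1° lat → SW at lon 96°, lat -16°.
Cell spans 2° lon × 1° lat. NE corner is SW corner plus one full cell.
latitude -15.00, longitude 98.00.

-15.00, 98.00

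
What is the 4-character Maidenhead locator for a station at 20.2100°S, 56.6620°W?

Shift to the Maidenhead origin (180°W, 90°S): lon 123.34, lat 69.79.
Field: 123.34/20 → 6 → G, 69.79/10 → 6 → G; chars GG.
Square: 3.34/2 → 1, 9.79/1 → 9; chars 19.

GG19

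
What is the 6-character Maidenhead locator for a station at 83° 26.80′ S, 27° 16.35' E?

Offset from 180°W / 90°S: lon 207.2725°, lat 6.5533°.
Field: 207.2725/20 → 10 → K, 6.5533/10 → 0 → A; chars KA.
Square: 7.2725/2 → 3, 6.5533/1 → 6; chars 36.
Subsquare: 1.2725/0.0833333 → 15 → p, 0.5533/0.0416667 → 13 → n; chars pn.

KA36pn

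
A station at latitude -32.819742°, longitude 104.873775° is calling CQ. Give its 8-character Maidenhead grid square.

OF27ke43

Add 180° to longitude and 90° to latitude: 284.87378, 57.18026.
Field: lon ⌊284.87378/20⌋ = 14 → O; lat ⌊57.18026/10⌋ = 5 → F.
Square: lon ⌊4.87378/2⌋ = 2; lat ⌊7.18026/1⌋ = 7.
Subsquare: lon ⌊0.87378/0.0833333⌋ = 10 → k; lat ⌊0.18026/0.0416667⌋ = 4 → e.
Extended square: lon ⌊0.04044/0.00833333⌋ = 4; lat ⌊0.01359/0.00416667⌋ = 3.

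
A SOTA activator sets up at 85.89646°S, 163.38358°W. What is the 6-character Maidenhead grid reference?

AA84hc

Offset from 180°W / 90°S: lon 16.6164°, lat 4.1035°.
Field (20°×10°, letters A–R): lon ⌊16.6164/20⌋ = 0 → A; lat ⌊4.1035/10⌋ = 0 → A.
Square (2°×1°, digits 0–9): lon ⌊16.6164/2⌋ = 8; lat ⌊4.1035/1⌋ = 4.
Subsquare (5′×2.5′, letters a–x): lon ⌊0.6164/0.0833333⌋ = 7 → h; lat ⌊0.1035/0.0416667⌋ = 2 → c.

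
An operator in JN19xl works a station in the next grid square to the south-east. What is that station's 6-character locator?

Longitude subsquare x = 23; +1 → 24, wraps to 0 = a, carry into square.
Longitude square 1; +1 → 2.
Latitude subsquare l = 11; −1 → 10 = k.

JN29ak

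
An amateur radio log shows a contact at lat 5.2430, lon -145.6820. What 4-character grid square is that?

Add 180° to longitude and 90° to latitude: 34.32, 95.24.
Field (20°×10°, letters A–R): lon ⌊34.32/20⌋ = 1 → B; lat ⌊95.24/10⌋ = 9 → J.
Square (2°×1°, digits 0–9): lon ⌊14.32/2⌋ = 7; lat ⌊5.24/1⌋ = 5.

BJ75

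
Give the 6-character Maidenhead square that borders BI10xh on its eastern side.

BI20ah

Longitude subsquare x = 23; +1 → 24, wraps to 0 = a, carry into square.
Longitude square 1; +1 → 2.
The latitude characters are unchanged.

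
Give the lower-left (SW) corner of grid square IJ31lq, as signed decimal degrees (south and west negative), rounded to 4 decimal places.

1.6667, -13.0833

Field I=8, J=9: +8·20° lon, +9·10° lat → SW at lon -20°, lat 0°.
Square 3, 1: +3·2° lon, +1·1° lat → SW at lon -14°, lat 1°.
Subsquare l=11, q=16: +11·0.0833333° lon, +16·0.0416667° lat → SW at lon -13.0833°, lat 1.66667°.
latitude 1.6667, longitude -13.0833.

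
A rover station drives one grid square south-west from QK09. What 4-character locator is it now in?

PK98

Longitude square 0; −1 → -1, wraps to 9, carry into field.
Longitude field Q = 16; −1 → 15 = P.
Latitude square 9; −1 → 8.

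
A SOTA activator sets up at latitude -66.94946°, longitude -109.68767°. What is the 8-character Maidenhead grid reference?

Offset from 180°W / 90°S: lon 70.31233°, lat 23.05054°.
Field (20°×10°, letters A–R): 70.31233/20 → 3 → D, 23.05054/10 → 2 → C; chars DC.
Square (2°×1°, digits 0–9): 10.31233/2 → 5, 3.05054/1 → 3; chars 53.
Subsquare (5′×2.5′, letters a–x): 0.31233/0.0833333 → 3 → d, 0.05054/0.0416667 → 1 → b; chars db.
Extended square (30″×15″, digits 0–9): 0.06233/0.00833333 → 7, 0.00887/0.00416667 → 2; chars 72.

DC53db72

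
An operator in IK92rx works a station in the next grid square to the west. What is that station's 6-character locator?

IK92qx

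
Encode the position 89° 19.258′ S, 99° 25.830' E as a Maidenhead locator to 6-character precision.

NA90rq

Shift to the Maidenhead origin (180°W, 90°S): lon 279.4305, lat 0.6790.
Field: lon ⌊279.4305/20⌋ = 13 → N; lat ⌊0.6790/10⌋ = 0 → A.
Square: lon ⌊19.4305/2⌋ = 9; lat ⌊0.6790/1⌋ = 0.
Subsquare: lon ⌊1.4305/0.0833333⌋ = 17 → r; lat ⌊0.6790/0.0416667⌋ = 16 → q.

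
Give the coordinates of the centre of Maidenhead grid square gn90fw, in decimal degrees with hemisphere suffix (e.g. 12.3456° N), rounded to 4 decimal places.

40.9375° N, 41.5417° W

Field G=6, N=13: +6·20° lon, +13·10° lat → SW at lon -60°, lat 40°.
Square 9, 0: +9·2° lon, +0·1° lat → SW at lon -42°, lat 40°.
Subsquare f=5, w=22: +5·0.0833333° lon, +22·0.0416667° lat → SW at lon -41.5833°, lat 40.9167°.
Cell spans 0.0833333° lon × 0.0416667° lat. Centre is SW corner plus half of each.
latitude 40.9375° N, longitude 41.5417° W.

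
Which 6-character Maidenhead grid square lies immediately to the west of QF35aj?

Longitude subsquare a = 0; −1 → -1, wraps to 23 = x, carry into square.
Longitude square 3; −1 → 2.
The latitude characters are unchanged.

QF25xj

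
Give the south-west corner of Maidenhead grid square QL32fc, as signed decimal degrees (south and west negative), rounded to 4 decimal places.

22.0833, 146.4167

Field Q=16, L=11: +16·20° lon, +11·10° lat → SW at lon 140°, lat 20°.
Square 3, 2: +3·2° lon, +2·1° lat → SW at lon 146°, lat 22°.
Subsquare f=5, c=2: +5·0.0833333° lon, +2·0.0416667° lat → SW at lon 146.417°, lat 22.0833°.
latitude 22.0833, longitude 146.4167.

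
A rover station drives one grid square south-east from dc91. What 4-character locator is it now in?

Longitude square 9; +1 → 10, wraps to 0, carry into field.
Longitude field D = 3; +1 → 4 = E.
Latitude square 1; −1 → 0.

EC00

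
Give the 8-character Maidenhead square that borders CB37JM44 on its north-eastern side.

Longitude extended square 4; +1 → 5.
Latitude extended square 4; +1 → 5.

CB37jm55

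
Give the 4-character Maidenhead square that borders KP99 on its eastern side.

LP09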